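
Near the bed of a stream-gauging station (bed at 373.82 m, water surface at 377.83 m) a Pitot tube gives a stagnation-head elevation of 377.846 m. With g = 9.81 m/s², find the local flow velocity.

Near the bed, under hydrostatic conditions, the piezometric head (z + ψ) equals the free-surface elevation, 377.83 m.
Velocity head = total − piezometric = 377.846 − 377.83 = 0.016 m.
v = √(2g·h_v) = √(2 × 9.81 × 0.016) = 0.560 m/s.

v ≈ 0.560 m/s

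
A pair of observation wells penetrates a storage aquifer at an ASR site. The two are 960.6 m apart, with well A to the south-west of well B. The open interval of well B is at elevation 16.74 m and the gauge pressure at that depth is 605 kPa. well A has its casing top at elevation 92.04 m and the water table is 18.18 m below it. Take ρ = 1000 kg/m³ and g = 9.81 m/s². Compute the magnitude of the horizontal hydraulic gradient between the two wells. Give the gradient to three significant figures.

i ≈ 0.00474

Pressure head at well B: ψ = P/(ρg) = 605×1000 / (1000 × 9.81) = 61.67 m.
Total head at well B: h = z + ψ = 16.74 + 61.67 = 78.41 m.
Total head at well A: h = 92.04 − 18.18 = 73.86 m.
Head difference: h(well B) − h(well A) = 78.41 − 73.86 = 4.55 m.
Hydraulic gradient: i = |Δh| / L = 4.55 / 960.6 = 0.00474.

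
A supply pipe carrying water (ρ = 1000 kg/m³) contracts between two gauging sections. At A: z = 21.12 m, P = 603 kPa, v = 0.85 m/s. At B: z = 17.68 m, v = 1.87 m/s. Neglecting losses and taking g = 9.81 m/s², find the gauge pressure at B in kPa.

Pressure head at A: ψ₁ = P₁/(ρg) = 603×1000 / (1000 × 9.81) = 61.47 m.
Velocity heads: v₁²/2g = 0.85²/19.62 = 0.037 m; v₂²/2g = 1.87²/19.62 = 0.178 m.
Total head H = z₁ + ψ₁ + v₁²/2g = 21.12 + 61.47 + 0.037 = 82.63 m.
ψ₂ = H − z₂ − v₂²/2g = 82.63 − 17.68 − 0.178 = 64.77 m.
P₂ = ρgψ₂ = 1000 × 9.81 × 64.77 ≈ 635 kPa.

P₂ ≈ 635 kPa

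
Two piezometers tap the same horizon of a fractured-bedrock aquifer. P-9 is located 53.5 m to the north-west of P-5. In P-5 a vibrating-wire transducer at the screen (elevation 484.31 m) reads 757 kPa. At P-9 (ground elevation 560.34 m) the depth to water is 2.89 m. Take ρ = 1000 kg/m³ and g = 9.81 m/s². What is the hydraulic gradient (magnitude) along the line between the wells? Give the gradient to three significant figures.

Pressure head at P-5: ψ = P/(ρg) = 757×1000 / (1000 × 9.81) = 77.17 m.
Total head at P-5: h = z + ψ = 484.31 + 77.17 = 561.48 m.
Total head at P-9: h = 560.34 − 2.89 = 557.45 m.
Head difference: h(P-5) − h(P-9) = 561.48 − 557.45 = 4.03 m.
Hydraulic gradient: i = |Δh| / L = 4.03 / 53.5 = 0.0753.

i ≈ 0.0753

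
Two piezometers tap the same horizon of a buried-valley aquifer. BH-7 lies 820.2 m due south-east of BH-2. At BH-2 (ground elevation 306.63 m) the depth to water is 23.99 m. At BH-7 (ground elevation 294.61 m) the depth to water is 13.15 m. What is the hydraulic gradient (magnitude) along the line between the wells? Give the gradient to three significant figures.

i ≈ 0.00144

Total head at BH-2: h = 306.63 − 23.99 = 282.64 m.
Total head at BH-7: h = 294.61 − 13.15 = 281.46 m.
Head difference: h(BH-2) − h(BH-7) = 282.64 − 281.46 = 1.18 m.
Hydraulic gradient: i = |Δh| / L = 1.18 / 820.2 = 0.00144.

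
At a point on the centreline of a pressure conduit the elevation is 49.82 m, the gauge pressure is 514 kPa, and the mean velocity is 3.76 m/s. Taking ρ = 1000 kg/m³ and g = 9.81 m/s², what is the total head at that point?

Pressure head ψ = P/(ρg) = 514×1000 / (1000 × 9.81) = 52.40 m.
Velocity head = v²/(2g) = 3.76² / (2 × 9.81) = 0.721 m.
h = z + ψ + v²/(2g) = 49.82 + 52.40 + 0.721 = 102.94 m.

h ≈ 102.94 m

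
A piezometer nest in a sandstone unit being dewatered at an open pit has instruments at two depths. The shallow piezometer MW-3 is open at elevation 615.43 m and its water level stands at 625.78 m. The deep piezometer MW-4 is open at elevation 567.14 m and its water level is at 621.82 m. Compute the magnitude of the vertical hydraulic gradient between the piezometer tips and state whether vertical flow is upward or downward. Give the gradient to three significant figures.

Total head at MW-3: h = 625.78 m (water level in the standpipe).
Total head at MW-4: h = 621.82 m.
Δh = h(MW-3) − h(MW-4) = 625.78 − 621.82 = 3.96 m.
Vertical separation Δz = 615.43 − 567.14 = 48.29 m.
|i_v| = |Δh| / Δz = 3.96 / 48.29 = 0.0820.
Head is higher in the shallow piezometer, so vertical flow is downward (recharge condition).

|i_v| ≈ 0.0820; vertical flow is downward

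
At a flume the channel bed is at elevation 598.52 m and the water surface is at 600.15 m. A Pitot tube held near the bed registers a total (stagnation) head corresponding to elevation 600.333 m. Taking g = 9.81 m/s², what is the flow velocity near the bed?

Near the bed, under hydrostatic conditions, the piezometric head (z + ψ) equals the free-surface elevation, 600.15 m.
Velocity head = total − piezometric = 600.333 − 600.15 = 0.183 m.
v = √(2g·h_v) = √(2 × 9.81 × 0.183) = 1.89 m/s.

v ≈ 1.89 m/s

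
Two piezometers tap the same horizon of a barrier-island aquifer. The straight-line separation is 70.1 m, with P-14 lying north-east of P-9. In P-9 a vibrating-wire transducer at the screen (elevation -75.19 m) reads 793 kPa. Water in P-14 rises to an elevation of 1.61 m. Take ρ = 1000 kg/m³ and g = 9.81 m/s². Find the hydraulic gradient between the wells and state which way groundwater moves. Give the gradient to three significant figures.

i ≈ 0.0576; groundwater flows toward the north-east

Pressure head at P-9: ψ = P/(ρg) = 793×1000 / (1000 × 9.81) = 80.84 m.
Total head at P-9: h = z + ψ = -75.19 + 80.84 = 5.65 m.
Total head at P-14: h = 1.61 m (water level in the piezometer is the total head).
Head difference: h(P-9) − h(P-14) = 5.65 − 1.61 = 4.04 m.
Hydraulic gradient: i = |Δh| / L = 4.04 / 70.1 = 0.0576.
Flow is from higher to lower head: from P-9 toward P-14, i.e. toward the north-east.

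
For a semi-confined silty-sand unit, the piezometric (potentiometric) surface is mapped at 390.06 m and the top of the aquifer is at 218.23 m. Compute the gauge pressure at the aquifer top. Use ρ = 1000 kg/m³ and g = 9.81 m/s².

Pressure head at the aquifer top: ψ = h − z = 390.06 − 218.23 = 171.83 m.
P = ρgψ = 1000 × 9.81 × 171.83 = 1685652 Pa ≈ 1690 kPa.

P ≈ 1690 kPa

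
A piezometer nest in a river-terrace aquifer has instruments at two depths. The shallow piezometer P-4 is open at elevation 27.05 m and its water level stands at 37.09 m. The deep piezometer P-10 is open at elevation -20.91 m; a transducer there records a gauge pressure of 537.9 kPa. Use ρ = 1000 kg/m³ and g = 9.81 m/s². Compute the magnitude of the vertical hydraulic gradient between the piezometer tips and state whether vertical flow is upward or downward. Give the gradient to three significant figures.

|i_v| ≈ 0.0661; vertical flow is downward

Total head at P-4: h = 37.09 m (water level in the standpipe).
Pressure head at P-10: ψ = P/(ρg) = 537.9×1000 / (1000 × 9.81) = 54.83 m.
Total head at P-10: h = z + ψ = -20.91 + 54.83 = 33.92 m.
Δh = h(P-4) − h(P-10) = 37.09 − 33.92 = 3.17 m.
Vertical separation Δz = 27.05 − (-20.91) = 47.96 m.
|i_v| = |Δh| / Δz = 3.17 / 47.96 = 0.0661.
Head is higher in the shallow piezometer, so vertical flow is downward (recharge condition).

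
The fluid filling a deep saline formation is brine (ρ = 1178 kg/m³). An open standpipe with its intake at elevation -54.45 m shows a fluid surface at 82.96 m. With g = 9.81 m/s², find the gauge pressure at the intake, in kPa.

Pressure head ψ = h − z = 82.96 − (-54.45) = 137.41 m.
P = ρgψ = 1178 × 9.81 × 137.41 = 1587935 Pa ≈ 1590 kPa.

P ≈ 1590 kPa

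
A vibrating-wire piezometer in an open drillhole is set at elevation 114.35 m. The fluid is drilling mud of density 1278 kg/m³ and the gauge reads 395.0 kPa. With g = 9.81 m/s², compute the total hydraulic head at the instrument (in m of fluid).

ψ = P/(ρg) = 395.0×1000 / (1278 × 9.81) = 31.51 m.
h = z + ψ = 114.35 + 31.51 = 145.86 m.

h ≈ 145.86 m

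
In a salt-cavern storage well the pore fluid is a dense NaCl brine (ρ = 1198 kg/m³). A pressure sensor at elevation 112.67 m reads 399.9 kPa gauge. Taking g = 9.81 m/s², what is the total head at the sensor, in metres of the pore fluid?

h ≈ 146.70 m

ψ = P/(ρg) = 399.9×1000 / (1198 × 9.81) = 34.03 m.
h = z + ψ = 112.67 + 34.03 = 146.70 m.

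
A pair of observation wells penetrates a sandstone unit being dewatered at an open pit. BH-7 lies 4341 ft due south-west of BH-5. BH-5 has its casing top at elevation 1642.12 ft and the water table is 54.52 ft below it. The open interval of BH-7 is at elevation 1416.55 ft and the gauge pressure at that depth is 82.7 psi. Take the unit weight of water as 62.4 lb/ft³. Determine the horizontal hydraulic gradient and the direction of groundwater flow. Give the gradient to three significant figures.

Total head at BH-5: h = 1642.12 − 54.52 = 1587.60 ft.
Pressure head at BH-7: ψ = 144·P/γ = 144 × 82.7 / 62.4 = 190.85 ft.
Total head at BH-7: h = z + ψ = 1416.55 + 190.85 = 1607.40 ft.
Head difference: h(BH-5) − h(BH-7) = 1587.60 − 1607.40 = -19.80 ft.
Hydraulic gradient: i = |Δh| / L = 19.80 / 4341 = 0.00456.
Flow is from higher to lower head: from BH-7 toward BH-5, i.e. toward the north-east.

i ≈ 0.00456; groundwater flows toward the north-east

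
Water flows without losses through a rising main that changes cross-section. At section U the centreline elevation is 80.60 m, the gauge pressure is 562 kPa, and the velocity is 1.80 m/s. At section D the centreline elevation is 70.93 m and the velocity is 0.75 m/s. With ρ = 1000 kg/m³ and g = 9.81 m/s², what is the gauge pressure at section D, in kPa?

P₂ ≈ 658 kPa

Pressure head at U: ψ₁ = P₁/(ρg) = 562×1000 / (1000 × 9.81) = 57.29 m.
Velocity heads: v₁²/2g = 1.80²/19.62 = 0.165 m; v₂²/2g = 0.75²/19.62 = 0.029 m.
Total head H = z₁ + ψ₁ + v₁²/2g = 80.60 + 57.29 + 0.165 = 138.05 m.
ψ₂ = H − z₂ − v₂²/2g = 138.05 − 70.93 − 0.029 = 67.09 m.
P₂ = ρgψ₂ = 1000 × 9.81 × 67.09 ≈ 658 kPa.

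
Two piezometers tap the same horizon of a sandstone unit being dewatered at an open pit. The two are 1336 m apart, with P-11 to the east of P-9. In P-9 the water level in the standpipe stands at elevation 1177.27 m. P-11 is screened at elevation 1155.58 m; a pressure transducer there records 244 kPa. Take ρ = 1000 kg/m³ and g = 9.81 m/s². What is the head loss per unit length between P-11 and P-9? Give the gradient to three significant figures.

Total head at P-9: h = 1177.27 m (water level in the piezometer is the total head).
Pressure head at P-11: ψ = P/(ρg) = 244×1000 / (1000 × 9.81) = 24.87 m.
Total head at P-11: h = z + ψ = 1155.58 + 24.87 = 1180.45 m.
Head difference: h(P-9) − h(P-11) = 1177.27 − 1180.45 = -3.18 m.
Hydraulic gradient: i = |Δh| / L = 3.18 / 1336 = 0.00238.

i ≈ 0.00238 m/m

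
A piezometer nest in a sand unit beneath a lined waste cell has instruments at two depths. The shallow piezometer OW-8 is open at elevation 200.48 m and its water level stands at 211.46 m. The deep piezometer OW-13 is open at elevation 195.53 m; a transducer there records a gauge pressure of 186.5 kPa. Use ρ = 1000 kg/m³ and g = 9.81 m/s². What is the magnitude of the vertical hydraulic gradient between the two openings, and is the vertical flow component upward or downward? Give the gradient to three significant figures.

|i_v| ≈ 0.622; vertical flow is upward

Total head at OW-8: h = 211.46 m (water level in the standpipe).
Pressure head at OW-13: ψ = P/(ρg) = 186.5×1000 / (1000 × 9.81) = 19.01 m.
Total head at OW-13: h = z + ψ = 195.53 + 19.01 = 214.54 m.
Δh = h(OW-8) − h(OW-13) = 211.46 − 214.54 = -3.08 m.
Vertical separation Δz = 200.48 − 195.53 = 4.95 m.
|i_v| = |Δh| / Δz = 3.08 / 4.95 = 0.622.
Head is higher in the deep piezometer, so vertical flow is upward (discharge condition).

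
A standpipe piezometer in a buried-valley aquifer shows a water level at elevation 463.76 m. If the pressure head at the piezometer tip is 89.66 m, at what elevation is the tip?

z = h − ψ = 463.76 − 89.66 = 374.10 m.

z ≈ 374.10 m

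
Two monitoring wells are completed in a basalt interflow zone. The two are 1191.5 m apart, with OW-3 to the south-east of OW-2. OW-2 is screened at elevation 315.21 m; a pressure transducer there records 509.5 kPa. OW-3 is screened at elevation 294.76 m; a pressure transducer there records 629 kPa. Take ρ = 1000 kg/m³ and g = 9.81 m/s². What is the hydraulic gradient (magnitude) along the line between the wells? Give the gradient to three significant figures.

i ≈ 0.00694

Pressure head at OW-2: ψ = P/(ρg) = 509.5×1000 / (1000 × 9.81) = 51.94 m.
Total head at OW-2: h = z + ψ = 315.21 + 51.94 = 367.15 m.
Pressure head at OW-3: ψ = P/(ρg) = 629×1000 / (1000 × 9.81) = 64.12 m.
Total head at OW-3: h = z + ψ = 294.76 + 64.12 = 358.88 m.
Head difference: h(OW-2) − h(OW-3) = 367.15 − 358.88 = 8.27 m.
Hydraulic gradient: i = |Δh| / L = 8.27 / 1191.5 = 0.00694.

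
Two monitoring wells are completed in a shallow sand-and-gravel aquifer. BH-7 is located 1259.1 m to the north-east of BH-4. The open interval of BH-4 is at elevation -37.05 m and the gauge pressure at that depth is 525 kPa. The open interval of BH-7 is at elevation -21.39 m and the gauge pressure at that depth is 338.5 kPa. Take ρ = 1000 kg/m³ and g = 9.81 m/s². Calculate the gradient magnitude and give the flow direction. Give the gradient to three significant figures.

i ≈ 0.00266; groundwater flows toward the north-east

Pressure head at BH-4: ψ = P/(ρg) = 525×1000 / (1000 × 9.81) = 53.52 m.
Total head at BH-4: h = z + ψ = -37.05 + 53.52 = 16.47 m.
Pressure head at BH-7: ψ = P/(ρg) = 338.5×1000 / (1000 × 9.81) = 34.51 m.
Total head at BH-7: h = z + ψ = -21.39 + 34.51 = 13.12 m.
Head difference: h(BH-4) − h(BH-7) = 16.47 − 13.12 = 3.35 m.
Hydraulic gradient: i = |Δh| / L = 3.35 / 1259.1 = 0.00266.
Flow is from higher to lower head: from BH-4 toward BH-7, i.e. toward the north-east.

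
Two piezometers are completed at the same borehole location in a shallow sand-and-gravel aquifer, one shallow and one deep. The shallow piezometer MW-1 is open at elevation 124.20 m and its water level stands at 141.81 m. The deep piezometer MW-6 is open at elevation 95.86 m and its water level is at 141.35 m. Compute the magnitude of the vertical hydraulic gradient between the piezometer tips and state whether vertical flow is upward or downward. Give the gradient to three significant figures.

|i_v| ≈ 0.0162; vertical flow is downward

Total head at MW-1: h = 141.81 m (water level in the standpipe).
Total head at MW-6: h = 141.35 m.
Δh = h(MW-1) − h(MW-6) = 141.81 − 141.35 = 0.46 m.
Vertical separation Δz = 124.20 − 95.86 = 28.34 m.
|i_v| = |Δh| / Δz = 0.46 / 28.34 = 0.0162.
Head is higher in the shallow piezometer, so vertical flow is downward (recharge condition).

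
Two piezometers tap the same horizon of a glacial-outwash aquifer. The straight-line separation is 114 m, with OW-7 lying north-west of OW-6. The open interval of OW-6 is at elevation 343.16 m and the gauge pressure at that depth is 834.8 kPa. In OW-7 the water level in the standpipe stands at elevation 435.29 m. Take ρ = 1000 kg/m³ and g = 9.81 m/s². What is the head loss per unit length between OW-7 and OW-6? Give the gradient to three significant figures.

i ≈ 0.0617 m/m

Pressure head at OW-6: ψ = P/(ρg) = 834.8×1000 / (1000 × 9.81) = 85.10 m.
Total head at OW-6: h = z + ψ = 343.16 + 85.10 = 428.26 m.
Total head at OW-7: h = 435.29 m (water level in the piezometer is the total head).
Head difference: h(OW-6) − h(OW-7) = 428.26 − 435.29 = -7.03 m.
Hydraulic gradient: i = |Δh| / L = 7.03 / 114 = 0.0617.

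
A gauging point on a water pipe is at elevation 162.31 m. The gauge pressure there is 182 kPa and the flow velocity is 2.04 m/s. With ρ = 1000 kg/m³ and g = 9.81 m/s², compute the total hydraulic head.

h ≈ 181.07 m

Pressure head ψ = P/(ρg) = 182×1000 / (1000 × 9.81) = 18.55 m.
Velocity head = v²/(2g) = 2.04² / (2 × 9.81) = 0.212 m.
h = z + ψ + v²/(2g) = 162.31 + 18.55 + 0.212 = 181.07 m.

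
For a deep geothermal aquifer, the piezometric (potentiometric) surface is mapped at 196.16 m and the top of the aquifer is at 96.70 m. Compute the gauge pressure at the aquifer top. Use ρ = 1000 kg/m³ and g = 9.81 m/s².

P ≈ 976 kPa

Pressure head at the aquifer top: ψ = h − z = 196.16 − 96.70 = 99.46 m.
P = ρgψ = 1000 × 9.81 × 99.46 = 975703 Pa ≈ 976 kPa.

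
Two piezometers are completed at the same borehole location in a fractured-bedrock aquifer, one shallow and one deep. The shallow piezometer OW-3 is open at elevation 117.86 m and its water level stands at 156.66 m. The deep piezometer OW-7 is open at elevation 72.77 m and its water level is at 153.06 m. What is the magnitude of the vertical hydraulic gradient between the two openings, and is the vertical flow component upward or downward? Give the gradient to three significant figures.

|i_v| ≈ 0.0798; vertical flow is downward

Total head at OW-3: h = 156.66 m (water level in the standpipe).
Total head at OW-7: h = 153.06 m.
Δh = h(OW-3) − h(OW-7) = 156.66 − 153.06 = 3.60 m.
Vertical separation Δz = 117.86 − 72.77 = 45.09 m.
|i_v| = |Δh| / Δz = 3.60 / 45.09 = 0.0798.
Head is higher in the shallow piezometer, so vertical flow is downward (recharge condition).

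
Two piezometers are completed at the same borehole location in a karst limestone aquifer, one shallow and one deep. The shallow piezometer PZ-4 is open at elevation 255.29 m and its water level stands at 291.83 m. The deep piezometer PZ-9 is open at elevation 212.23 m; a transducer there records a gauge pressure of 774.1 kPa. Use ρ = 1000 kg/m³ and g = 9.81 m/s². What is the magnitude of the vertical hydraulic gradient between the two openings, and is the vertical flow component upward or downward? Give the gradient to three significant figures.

|i_v| ≈ 0.0160; vertical flow is downward

Total head at PZ-4: h = 291.83 m (water level in the standpipe).
Pressure head at PZ-9: ψ = P/(ρg) = 774.1×1000 / (1000 × 9.81) = 78.91 m.
Total head at PZ-9: h = z + ψ = 212.23 + 78.91 = 291.14 m.
Δh = h(PZ-4) − h(PZ-9) = 291.83 − 291.14 = 0.69 m.
Vertical separation Δz = 255.29 − 212.23 = 43.06 m.
|i_v| = |Δh| / Δz = 0.69 / 43.06 = 0.0160.
Head is higher in the shallow piezometer, so vertical flow is downward (recharge condition).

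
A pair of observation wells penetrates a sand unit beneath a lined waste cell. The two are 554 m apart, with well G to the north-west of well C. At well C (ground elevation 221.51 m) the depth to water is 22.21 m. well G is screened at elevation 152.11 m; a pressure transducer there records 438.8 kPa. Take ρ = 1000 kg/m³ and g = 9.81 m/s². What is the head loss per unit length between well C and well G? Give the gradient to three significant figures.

i ≈ 0.00444 m/m

Total head at well C: h = 221.51 − 22.21 = 199.30 m.
Pressure head at well G: ψ = P/(ρg) = 438.8×1000 / (1000 × 9.81) = 44.73 m.
Total head at well G: h = z + ψ = 152.11 + 44.73 = 196.84 m.
Head difference: h(well C) − h(well G) = 199.30 − 196.84 = 2.46 m.
Hydraulic gradient: i = |Δh| / L = 2.46 / 554 = 0.00444.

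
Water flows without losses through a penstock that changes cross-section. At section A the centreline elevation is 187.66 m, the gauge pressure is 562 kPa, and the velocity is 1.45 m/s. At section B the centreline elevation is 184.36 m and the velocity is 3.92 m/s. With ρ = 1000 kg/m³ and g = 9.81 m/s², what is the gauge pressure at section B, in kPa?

Pressure head at A: ψ₁ = P₁/(ρg) = 562×1000 / (1000 × 9.81) = 57.29 m.
Velocity heads: v₁²/2g = 1.45²/19.62 = 0.107 m; v₂²/2g = 3.92²/19.62 = 0.783 m.
Total head H = z₁ + ψ₁ + v₁²/2g = 187.66 + 57.29 + 0.107 = 245.06 m.
ψ₂ = H − z₂ − v₂²/2g = 245.06 − 184.36 − 0.783 = 59.92 m.
P₂ = ρgψ₂ = 1000 × 9.81 × 59.92 ≈ 588 kPa.

P₂ ≈ 588 kPa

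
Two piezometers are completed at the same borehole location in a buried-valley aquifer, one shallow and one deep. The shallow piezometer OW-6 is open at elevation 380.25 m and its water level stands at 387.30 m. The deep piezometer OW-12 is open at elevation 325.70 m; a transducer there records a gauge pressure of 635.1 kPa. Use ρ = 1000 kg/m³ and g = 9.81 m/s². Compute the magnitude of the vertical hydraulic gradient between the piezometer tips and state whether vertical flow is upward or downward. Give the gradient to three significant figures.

|i_v| ≈ 0.0576; vertical flow is upward

Total head at OW-6: h = 387.30 m (water level in the standpipe).
Pressure head at OW-12: ψ = P/(ρg) = 635.1×1000 / (1000 × 9.81) = 64.74 m.
Total head at OW-12: h = z + ψ = 325.70 + 64.74 = 390.44 m.
Δh = h(OW-6) − h(OW-12) = 387.30 − 390.44 = -3.14 m.
Vertical separation Δz = 380.25 − 325.70 = 54.55 m.
|i_v| = |Δh| / Δz = 3.14 / 54.55 = 0.0576.
Head is higher in the deep piezometer, so vertical flow is upward (discharge condition).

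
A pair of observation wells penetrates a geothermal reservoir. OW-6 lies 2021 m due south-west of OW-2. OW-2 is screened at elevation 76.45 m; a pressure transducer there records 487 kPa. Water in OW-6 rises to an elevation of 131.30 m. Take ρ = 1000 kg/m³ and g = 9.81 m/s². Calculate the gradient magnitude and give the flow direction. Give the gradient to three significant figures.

i ≈ 0.00258; groundwater flows toward the north-east

Pressure head at OW-2: ψ = P/(ρg) = 487×1000 / (1000 × 9.81) = 49.64 m.
Total head at OW-2: h = z + ψ = 76.45 + 49.64 = 126.09 m.
Total head at OW-6: h = 131.30 m (water level in the piezometer is the total head).
Head difference: h(OW-2) − h(OW-6) = 126.09 − 131.30 = -5.21 m.
Hydraulic gradient: i = |Δh| / L = 5.21 / 2021 = 0.00258.
Flow is from higher to lower head: from OW-6 toward OW-2, i.e. toward the north-east.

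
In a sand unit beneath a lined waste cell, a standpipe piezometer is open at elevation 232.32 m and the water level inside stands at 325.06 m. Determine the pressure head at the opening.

Total head h = 325.06 m (the water-surface elevation in the piezometer).
Pressure head ψ = h − z = 325.06 − 232.32 = 92.74 m.

ψ ≈ 92.74 m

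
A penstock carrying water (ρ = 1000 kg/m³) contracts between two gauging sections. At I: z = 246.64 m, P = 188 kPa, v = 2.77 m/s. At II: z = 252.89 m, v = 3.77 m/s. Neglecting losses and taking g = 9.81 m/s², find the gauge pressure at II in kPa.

P₂ ≈ 123 kPa

Pressure head at I: ψ₁ = P₁/(ρg) = 188×1000 / (1000 × 9.81) = 19.16 m.
Velocity heads: v₁²/2g = 2.77²/19.62 = 0.391 m; v₂²/2g = 3.77²/19.62 = 0.724 m.
Total head H = z₁ + ψ₁ + v₁²/2g = 246.64 + 19.16 + 0.391 = 266.19 m.
ψ₂ = H − z₂ − v₂²/2g = 266.19 − 252.89 − 0.724 = 12.58 m.
P₂ = ρgψ₂ = 1000 × 9.81 × 12.58 ≈ 123 kPa.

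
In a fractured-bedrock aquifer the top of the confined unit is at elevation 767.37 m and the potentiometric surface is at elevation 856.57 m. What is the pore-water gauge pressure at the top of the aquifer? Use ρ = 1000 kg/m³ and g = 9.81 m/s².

Pressure head at the aquifer top: ψ = h − z = 856.57 − 767.37 = 89.20 m.
P = ρgψ = 1000 × 9.81 × 89.20 = 875052 Pa ≈ 875 kPa.

P ≈ 875 kPa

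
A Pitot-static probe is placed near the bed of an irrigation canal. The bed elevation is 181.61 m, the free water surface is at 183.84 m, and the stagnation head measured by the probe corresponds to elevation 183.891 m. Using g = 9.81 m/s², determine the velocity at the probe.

v ≈ 1.00 m/s

Near the bed, under hydrostatic conditions, the piezometric head (z + ψ) equals the free-surface elevation, 183.84 m.
Velocity head = total − piezometric = 183.891 − 183.84 = 0.051 m.
v = √(2g·h_v) = √(2 × 9.81 × 0.051) = 1.00 m/s.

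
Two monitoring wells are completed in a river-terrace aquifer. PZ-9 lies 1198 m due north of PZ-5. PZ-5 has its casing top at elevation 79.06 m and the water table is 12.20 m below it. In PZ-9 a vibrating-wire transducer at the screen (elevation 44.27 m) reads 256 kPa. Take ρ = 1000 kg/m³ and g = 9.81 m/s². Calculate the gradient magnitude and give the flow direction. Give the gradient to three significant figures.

i ≈ 0.00293; groundwater flows toward the south

Total head at PZ-5: h = 79.06 − 12.20 = 66.86 m.
Pressure head at PZ-9: ψ = P/(ρg) = 256×1000 / (1000 × 9.81) = 26.10 m.
Total head at PZ-9: h = z + ψ = 44.27 + 26.10 = 70.37 m.
Head difference: h(PZ-5) − h(PZ-9) = 66.86 − 70.37 = -3.51 m.
Hydraulic gradient: i = |Δh| / L = 3.51 / 1198 = 0.00293.
Flow is from higher to lower head: from PZ-9 toward PZ-5, i.e. toward the south.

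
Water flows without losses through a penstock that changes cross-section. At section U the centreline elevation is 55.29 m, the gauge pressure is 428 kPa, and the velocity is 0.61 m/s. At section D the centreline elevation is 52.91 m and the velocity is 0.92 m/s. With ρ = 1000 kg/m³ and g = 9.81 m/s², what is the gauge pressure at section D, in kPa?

P₂ ≈ 451 kPa

Pressure head at U: ψ₁ = P₁/(ρg) = 428×1000 / (1000 × 9.81) = 43.63 m.
Velocity heads: v₁²/2g = 0.61²/19.62 = 0.019 m; v₂²/2g = 0.92²/19.62 = 0.043 m.
Total head H = z₁ + ψ₁ + v₁²/2g = 55.29 + 43.63 + 0.019 = 98.94 m.
ψ₂ = H − z₂ − v₂²/2g = 98.94 − 52.91 − 0.043 = 45.99 m.
P₂ = ρgψ₂ = 1000 × 9.81 × 45.99 ≈ 451 kPa.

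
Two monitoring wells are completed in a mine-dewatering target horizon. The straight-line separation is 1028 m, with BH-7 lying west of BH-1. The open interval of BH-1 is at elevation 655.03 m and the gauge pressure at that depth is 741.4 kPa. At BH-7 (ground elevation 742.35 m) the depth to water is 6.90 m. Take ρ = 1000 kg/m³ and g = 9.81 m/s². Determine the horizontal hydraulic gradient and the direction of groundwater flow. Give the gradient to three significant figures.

Pressure head at BH-1: ψ = P/(ρg) = 741.4×1000 / (1000 × 9.81) = 75.58 m.
Total head at BH-1: h = z + ψ = 655.03 + 75.58 = 730.61 m.
Total head at BH-7: h = 742.35 − 6.90 = 735.45 m.
Head difference: h(BH-1) − h(BH-7) = 730.61 − 735.45 = -4.84 m.
Hydraulic gradient: i = |Δh| / L = 4.84 / 1028 = 0.00471.
Flow is from higher to lower head: from BH-7 toward BH-1, i.e. toward the east.

i ≈ 0.00471; groundwater flows toward the east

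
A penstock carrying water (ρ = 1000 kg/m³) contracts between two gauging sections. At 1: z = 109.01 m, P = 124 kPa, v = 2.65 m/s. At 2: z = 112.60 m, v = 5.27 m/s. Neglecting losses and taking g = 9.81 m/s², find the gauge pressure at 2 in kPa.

P₂ ≈ 78.4 kPa

Pressure head at 1: ψ₁ = P₁/(ρg) = 124×1000 / (1000 × 9.81) = 12.64 m.
Velocity heads: v₁²/2g = 2.65²/19.62 = 0.358 m; v₂²/2g = 5.27²/19.62 = 1.416 m.
Total head H = z₁ + ψ₁ + v₁²/2g = 109.01 + 12.64 + 0.358 = 122.01 m.
ψ₂ = H − z₂ − v₂²/2g = 122.01 − 112.60 − 1.416 = 7.99 m.
P₂ = ρgψ₂ = 1000 × 9.81 × 7.99 ≈ 78.4 kPa.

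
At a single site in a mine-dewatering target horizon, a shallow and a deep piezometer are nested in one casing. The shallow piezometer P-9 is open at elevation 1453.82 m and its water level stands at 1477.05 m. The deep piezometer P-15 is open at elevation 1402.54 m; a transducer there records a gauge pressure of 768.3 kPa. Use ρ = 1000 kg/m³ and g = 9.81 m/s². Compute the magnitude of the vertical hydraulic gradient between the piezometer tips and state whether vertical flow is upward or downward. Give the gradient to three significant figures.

Total head at P-9: h = 1477.05 m (water level in the standpipe).
Pressure head at P-15: ψ = P/(ρg) = 768.3×1000 / (1000 × 9.81) = 78.32 m.
Total head at P-15: h = z + ψ = 1402.54 + 78.32 = 1480.86 m.
Δh = h(P-9) − h(P-15) = 1477.05 − 1480.86 = -3.81 m.
Vertical separation Δz = 1453.82 − 1402.54 = 51.28 m.
|i_v| = |Δh| / Δz = 3.81 / 51.28 = 0.0743.
Head is higher in the deep piezometer, so vertical flow is upward (discharge condition).

|i_v| ≈ 0.0743; vertical flow is upward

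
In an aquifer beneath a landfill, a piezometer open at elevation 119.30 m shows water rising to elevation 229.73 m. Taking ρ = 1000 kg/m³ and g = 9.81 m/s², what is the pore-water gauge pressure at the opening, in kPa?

P ≈ 1080 kPa

Pressure head ψ = h − z = 229.73 − 119.30 = 110.43 m.
P = ρgψ = 1000 × 9.81 × 110.43 = 1083318 Pa ≈ 1080 kPa.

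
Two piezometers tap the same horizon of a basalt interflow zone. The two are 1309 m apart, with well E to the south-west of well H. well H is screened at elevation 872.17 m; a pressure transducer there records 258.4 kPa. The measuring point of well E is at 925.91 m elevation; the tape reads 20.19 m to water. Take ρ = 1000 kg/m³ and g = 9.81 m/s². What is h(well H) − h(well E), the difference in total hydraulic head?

Pressure head at well H: ψ = P/(ρg) = 258.4×1000 / (1000 × 9.81) = 26.34 m.
Total head at well H: h = z + ψ = 872.17 + 26.34 = 898.51 m.
Total head at well E: h = 925.91 − 20.19 = 905.72 m.
Head difference: h(well H) − h(well E) = 898.51 − 905.72 = -7.21 m.

Δh ≈ -7.21 m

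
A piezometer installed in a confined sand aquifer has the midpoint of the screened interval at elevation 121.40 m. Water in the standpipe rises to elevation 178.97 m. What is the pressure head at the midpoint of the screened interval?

ψ ≈ 57.57 m

Total head h = 178.97 m (the water-surface elevation in the piezometer).
Pressure head ψ = h − z = 178.97 − 121.40 = 57.57 m.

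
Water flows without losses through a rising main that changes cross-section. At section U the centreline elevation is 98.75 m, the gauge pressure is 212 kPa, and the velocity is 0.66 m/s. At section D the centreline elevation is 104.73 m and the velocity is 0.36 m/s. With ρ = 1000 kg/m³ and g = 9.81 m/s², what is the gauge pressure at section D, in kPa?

Pressure head at U: ψ₁ = P₁/(ρg) = 212×1000 / (1000 × 9.81) = 21.61 m.
Velocity heads: v₁²/2g = 0.66²/19.62 = 0.022 m; v₂²/2g = 0.36²/19.62 = 0.007 m.
Total head H = z₁ + ψ₁ + v₁²/2g = 98.75 + 21.61 + 0.022 = 120.38 m.
ψ₂ = H − z₂ − v₂²/2g = 120.38 − 104.73 − 0.007 = 15.64 m.
P₂ = ρgψ₂ = 1000 × 9.81 × 15.64 ≈ 153 kPa.

P₂ ≈ 153 kPa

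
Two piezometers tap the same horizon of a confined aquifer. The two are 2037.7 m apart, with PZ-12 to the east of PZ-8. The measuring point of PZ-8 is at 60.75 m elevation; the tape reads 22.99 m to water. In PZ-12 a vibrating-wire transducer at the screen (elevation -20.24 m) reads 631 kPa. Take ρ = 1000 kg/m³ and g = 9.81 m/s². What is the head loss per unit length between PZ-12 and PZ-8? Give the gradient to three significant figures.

i ≈ 0.00310 m/m

Total head at PZ-8: h = 60.75 − 22.99 = 37.76 m.
Pressure head at PZ-12: ψ = P/(ρg) = 631×1000 / (1000 × 9.81) = 64.32 m.
Total head at PZ-12: h = z + ψ = -20.24 + 64.32 = 44.08 m.
Head difference: h(PZ-8) − h(PZ-12) = 37.76 − 44.08 = -6.32 m.
Hydraulic gradient: i = |Δh| / L = 6.32 / 2037.7 = 0.00310.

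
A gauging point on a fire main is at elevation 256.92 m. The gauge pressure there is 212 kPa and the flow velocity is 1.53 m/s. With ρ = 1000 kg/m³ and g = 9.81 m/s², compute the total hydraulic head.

Pressure head ψ = P/(ρg) = 212×1000 / (1000 × 9.81) = 21.61 m.
Velocity head = v²/(2g) = 1.53² / (2 × 9.81) = 0.119 m.
h = z + ψ + v²/(2g) = 256.92 + 21.61 + 0.119 = 278.65 m.

h ≈ 278.65 m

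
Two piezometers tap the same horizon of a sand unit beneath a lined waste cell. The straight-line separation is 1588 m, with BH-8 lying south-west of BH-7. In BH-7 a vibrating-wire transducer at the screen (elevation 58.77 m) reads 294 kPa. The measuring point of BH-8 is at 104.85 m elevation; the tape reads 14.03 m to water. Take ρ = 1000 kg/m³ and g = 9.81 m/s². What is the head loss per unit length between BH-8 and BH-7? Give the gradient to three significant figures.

i ≈ 0.00131 m/m

Pressure head at BH-7: ψ = P/(ρg) = 294×1000 / (1000 × 9.81) = 29.97 m.
Total head at BH-7: h = z + ψ = 58.77 + 29.97 = 88.74 m.
Total head at BH-8: h = 104.85 − 14.03 = 90.82 m.
Head difference: h(BH-7) − h(BH-8) = 88.74 − 90.82 = -2.08 m.
Hydraulic gradient: i = |Δh| / L = 2.08 / 1588 = 0.00131.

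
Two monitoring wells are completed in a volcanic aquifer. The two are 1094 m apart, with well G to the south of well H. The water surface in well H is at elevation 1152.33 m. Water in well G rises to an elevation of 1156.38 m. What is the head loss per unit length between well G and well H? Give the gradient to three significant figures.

i ≈ 0.00370 m/m

Total head at well H: h = 1152.33 m (water level in the piezometer is the total head).
Total head at well G: h = 1156.38 m (water level in the piezometer is the total head).
Head difference: h(well H) − h(well G) = 1152.33 − 1156.38 = -4.05 m.
Hydraulic gradient: i = |Δh| / L = 4.05 / 1094 = 0.00370.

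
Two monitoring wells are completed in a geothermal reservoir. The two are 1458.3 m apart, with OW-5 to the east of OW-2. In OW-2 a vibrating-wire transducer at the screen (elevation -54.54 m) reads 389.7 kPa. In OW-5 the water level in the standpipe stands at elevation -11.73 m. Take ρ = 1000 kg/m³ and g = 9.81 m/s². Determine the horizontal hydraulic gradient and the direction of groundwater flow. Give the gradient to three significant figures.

i ≈ 0.00212; groundwater flows toward the west

Pressure head at OW-2: ψ = P/(ρg) = 389.7×1000 / (1000 × 9.81) = 39.72 m.
Total head at OW-2: h = z + ψ = -54.54 + 39.72 = -14.82 m.
Total head at OW-5: h = -11.73 m (water level in the piezometer is the total head).
Head difference: h(OW-2) − h(OW-5) = -14.82 − (-11.73) = -3.09 m.
Hydraulic gradient: i = |Δh| / L = 3.09 / 1458.3 = 0.00212.
Flow is from higher to lower head: from OW-5 toward OW-2, i.e. toward the west.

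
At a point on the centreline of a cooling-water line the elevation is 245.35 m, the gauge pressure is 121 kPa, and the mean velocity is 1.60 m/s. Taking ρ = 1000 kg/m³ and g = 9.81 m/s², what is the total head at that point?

Pressure head ψ = P/(ρg) = 121×1000 / (1000 × 9.81) = 12.33 m.
Velocity head = v²/(2g) = 1.60² / (2 × 9.81) = 0.130 m.
h = z + ψ + v²/(2g) = 245.35 + 12.33 + 0.130 = 257.81 m.

h ≈ 257.81 m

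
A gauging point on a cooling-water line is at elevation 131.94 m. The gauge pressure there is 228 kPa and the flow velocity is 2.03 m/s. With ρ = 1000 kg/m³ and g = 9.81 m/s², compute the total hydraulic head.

Pressure head ψ = P/(ρg) = 228×1000 / (1000 × 9.81) = 23.24 m.
Velocity head = v²/(2g) = 2.03² / (2 × 9.81) = 0.210 m.
h = z + ψ + v²/(2g) = 131.94 + 23.24 + 0.210 = 155.39 m.

h ≈ 155.39 m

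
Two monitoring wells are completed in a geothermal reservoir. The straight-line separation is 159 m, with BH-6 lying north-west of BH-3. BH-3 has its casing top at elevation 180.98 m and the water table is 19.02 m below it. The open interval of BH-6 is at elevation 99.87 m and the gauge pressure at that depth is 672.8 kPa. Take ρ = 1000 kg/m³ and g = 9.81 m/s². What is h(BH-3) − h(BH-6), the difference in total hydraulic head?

Δh ≈ -6.49 m

Total head at BH-3: h = 180.98 − 19.02 = 161.96 m.
Pressure head at BH-6: ψ = P/(ρg) = 672.8×1000 / (1000 × 9.81) = 68.58 m.
Total head at BH-6: h = z + ψ = 99.87 + 68.58 = 168.45 m.
Head difference: h(BH-3) − h(BH-6) = 161.96 − 168.45 = -6.49 m.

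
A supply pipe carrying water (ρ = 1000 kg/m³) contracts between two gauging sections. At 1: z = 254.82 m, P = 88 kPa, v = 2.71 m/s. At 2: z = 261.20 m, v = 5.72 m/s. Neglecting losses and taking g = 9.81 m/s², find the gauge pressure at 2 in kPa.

P₂ ≈ 12.7 kPa

Pressure head at 1: ψ₁ = P₁/(ρg) = 88×1000 / (1000 × 9.81) = 8.97 m.
Velocity heads: v₁²/2g = 2.71²/19.62 = 0.374 m; v₂²/2g = 5.72²/19.62 = 1.668 m.
Total head H = z₁ + ψ₁ + v₁²/2g = 254.82 + 8.97 + 0.374 = 264.16 m.
ψ₂ = H − z₂ − v₂²/2g = 264.16 − 261.20 − 1.668 = 1.29 m.
P₂ = ρgψ₂ = 1000 × 9.81 × 1.29 ≈ 12.7 kPa.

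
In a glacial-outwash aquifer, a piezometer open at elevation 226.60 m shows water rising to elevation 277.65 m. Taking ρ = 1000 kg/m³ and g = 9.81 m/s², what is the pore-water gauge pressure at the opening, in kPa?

P ≈ 501 kPa

Pressure head ψ = h − z = 277.65 − 226.60 = 51.05 m.
P = ρgψ = 1000 × 9.81 × 51.05 = 500800 Pa ≈ 501 kPa.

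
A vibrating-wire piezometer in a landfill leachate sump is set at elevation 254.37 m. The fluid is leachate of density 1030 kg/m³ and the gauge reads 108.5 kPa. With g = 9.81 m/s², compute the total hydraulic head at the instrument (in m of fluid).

h ≈ 265.11 m

ψ = P/(ρg) = 108.5×1000 / (1030 × 9.81) = 10.74 m.
h = z + ψ = 254.37 + 10.74 = 265.11 m.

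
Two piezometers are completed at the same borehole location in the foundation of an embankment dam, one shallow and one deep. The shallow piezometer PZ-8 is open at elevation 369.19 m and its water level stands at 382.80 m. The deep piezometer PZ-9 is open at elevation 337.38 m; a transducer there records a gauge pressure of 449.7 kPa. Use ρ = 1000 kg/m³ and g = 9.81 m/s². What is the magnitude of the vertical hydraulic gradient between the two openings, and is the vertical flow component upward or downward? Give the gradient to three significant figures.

|i_v| ≈ 0.0132; vertical flow is upward

Total head at PZ-8: h = 382.80 m (water level in the standpipe).
Pressure head at PZ-9: ψ = P/(ρg) = 449.7×1000 / (1000 × 9.81) = 45.84 m.
Total head at PZ-9: h = z + ψ = 337.38 + 45.84 = 383.22 m.
Δh = h(PZ-8) − h(PZ-9) = 382.80 − 383.22 = -0.42 m.
Vertical separation Δz = 369.19 − 337.38 = 31.81 m.
|i_v| = |Δh| / Δz = 0.42 / 31.81 = 0.0132.
Head is higher in the deep piezometer, so vertical flow is upward (discharge condition).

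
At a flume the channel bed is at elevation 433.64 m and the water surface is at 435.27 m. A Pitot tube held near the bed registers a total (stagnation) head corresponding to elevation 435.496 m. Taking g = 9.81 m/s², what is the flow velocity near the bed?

Near the bed, under hydrostatic conditions, the piezometric head (z + ψ) equals the free-surface elevation, 435.27 m.
Velocity head = total − piezometric = 435.496 − 435.27 = 0.226 m.
v = √(2g·h_v) = √(2 × 9.81 × 0.226) = 2.11 m/s.

v ≈ 2.11 m/s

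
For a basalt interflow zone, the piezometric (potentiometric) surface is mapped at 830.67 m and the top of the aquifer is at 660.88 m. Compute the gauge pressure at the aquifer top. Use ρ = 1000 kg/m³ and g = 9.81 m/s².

Pressure head at the aquifer top: ψ = h − z = 830.67 − 660.88 = 169.79 m.
P = ρgψ = 1000 × 9.81 × 169.79 = 1665640 Pa ≈ 1670 kPa.

P ≈ 1670 kPa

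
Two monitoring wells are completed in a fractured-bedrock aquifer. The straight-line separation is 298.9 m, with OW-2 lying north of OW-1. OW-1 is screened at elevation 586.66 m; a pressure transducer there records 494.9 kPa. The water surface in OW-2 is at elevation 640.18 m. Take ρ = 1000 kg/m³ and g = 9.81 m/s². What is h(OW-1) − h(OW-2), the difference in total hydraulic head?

Pressure head at OW-1: ψ = P/(ρg) = 494.9×1000 / (1000 × 9.81) = 50.45 m.
Total head at OW-1: h = z + ψ = 586.66 + 50.45 = 637.11 m.
Total head at OW-2: h = 640.18 m (water level in the piezometer is the total head).
Head difference: h(OW-1) − h(OW-2) = 637.11 − 640.18 = -3.07 m.

Δh ≈ -3.07 m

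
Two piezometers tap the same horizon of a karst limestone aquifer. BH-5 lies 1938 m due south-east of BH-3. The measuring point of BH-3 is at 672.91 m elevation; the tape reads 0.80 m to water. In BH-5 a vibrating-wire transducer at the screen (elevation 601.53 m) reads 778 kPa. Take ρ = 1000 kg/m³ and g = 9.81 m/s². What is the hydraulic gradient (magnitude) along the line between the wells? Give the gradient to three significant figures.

Total head at BH-3: h = 672.91 − 0.80 = 672.11 m.
Pressure head at BH-5: ψ = P/(ρg) = 778×1000 / (1000 × 9.81) = 79.31 m.
Total head at BH-5: h = z + ψ = 601.53 + 79.31 = 680.84 m.
Head difference: h(BH-3) − h(BH-5) = 672.11 − 680.84 = -8.73 m.
Hydraulic gradient: i = |Δh| / L = 8.73 / 1938 = 0.00450.

i ≈ 0.00450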